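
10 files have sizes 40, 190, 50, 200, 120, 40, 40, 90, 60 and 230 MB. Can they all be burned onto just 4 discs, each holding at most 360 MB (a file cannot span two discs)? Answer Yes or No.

A valid assignment using 3 discs:
  disc 1: 230 + 120 = 350
  disc 2: 200 + 90 + 60 = 350
  disc 3: 190 + 50 + 40 + 40 + 40 = 360
That uses only 3 ≤ 4, so 4 discs are enough.

Yes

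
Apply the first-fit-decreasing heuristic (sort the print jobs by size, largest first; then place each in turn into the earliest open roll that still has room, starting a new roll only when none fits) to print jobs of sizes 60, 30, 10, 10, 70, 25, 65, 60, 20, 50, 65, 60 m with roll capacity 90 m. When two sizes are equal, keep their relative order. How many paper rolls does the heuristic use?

7

Sorted descending: 70, 65, 65, 60, 60, 60, 50, 30, 25, 20, 10, 10.
  70 → roll 1 (new)  [load 70/90]
  65 → roll 2 (new)  [load 65/90]
  65 → roll 3 (new)  [load 65/90]
  60 → roll 4 (new)  [load 60/90]
  60 → roll 5 (new)  [load 60/90]
  60 → roll 6 (new)  [load 60/90]
  50 → roll 7 (new)  [load 50/90]
  30 → roll 4  [load 90/90]
  25 → roll 2  [load 90/90]
  20 → roll 1  [load 90/90]
  10 → roll 3  [load 75/90]
  10 → roll 3  [load 85/90]
7 paper rolls opened.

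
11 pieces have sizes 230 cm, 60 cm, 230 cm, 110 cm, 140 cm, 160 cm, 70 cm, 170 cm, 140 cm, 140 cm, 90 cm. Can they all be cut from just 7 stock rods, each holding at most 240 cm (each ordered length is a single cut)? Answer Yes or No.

No

Total = 1540 cm; ⌈1540/240⌉ = 7.
The bound of 7 does not rule out 7, but exhaustive search shows no assignment into 7 stock rods of capacity 240 cm exists — the minimum is 8.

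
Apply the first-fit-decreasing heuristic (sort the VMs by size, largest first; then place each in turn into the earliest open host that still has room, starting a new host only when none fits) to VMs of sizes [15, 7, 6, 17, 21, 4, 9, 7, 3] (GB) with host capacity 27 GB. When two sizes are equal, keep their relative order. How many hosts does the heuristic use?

4

Sorted descending: 21, 17, 15, 9, 7, 7, 6, 4, 3.
  21 → host 1 (new)  [load 21/27]
  17 → host 2 (new)  [load 17/27]
  15 → host 3 (new)  [load 15/27]
  9 → host 2  [load 26/27]
  7 → host 3  [load 22/27]
  7 → host 4 (new)  [load 7/27]
  6 → host 1  [load 27/27]
  4 → host 3  [load 26/27]
  3 → host 4  [load 10/27]
4 hosts opened.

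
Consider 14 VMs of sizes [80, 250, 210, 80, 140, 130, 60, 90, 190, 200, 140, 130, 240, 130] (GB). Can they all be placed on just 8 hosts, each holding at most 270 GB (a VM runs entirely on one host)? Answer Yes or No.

Total = 2070 GB; ⌈2070/270⌉ = 8.
The bound of 8 does not rule out 8, but exhaustive search shows no assignment into 8 hosts of capacity 270 GB exists — the minimum is 9.

No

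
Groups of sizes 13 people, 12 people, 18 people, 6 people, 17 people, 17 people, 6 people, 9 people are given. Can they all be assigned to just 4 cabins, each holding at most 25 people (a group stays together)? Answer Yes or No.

Total = 98 people; ⌈98/25⌉ = 4.
The bound of 4 does not rule out 4, but exhaustive search shows no assignment into 4 cabins of capacity 25 people exists — the minimum is 5.

No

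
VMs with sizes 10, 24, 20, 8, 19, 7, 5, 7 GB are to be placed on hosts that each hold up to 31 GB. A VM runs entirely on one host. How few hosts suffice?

Total = 24 + 20 + 19 + 10 + 8 + 7 + 7 + 5 = 100 GB.
Lower bound: ⌈100/31⌉ = 4 hosts.
A packing using 4 hosts:
  host 1: 24 + 7 = 31
  host 2: 20 + 10 = 30
  host 3: 19 + 8 = 27
  host 4: 7 + 5 = 12
This matches the lower bound, so 4 is optimal.

4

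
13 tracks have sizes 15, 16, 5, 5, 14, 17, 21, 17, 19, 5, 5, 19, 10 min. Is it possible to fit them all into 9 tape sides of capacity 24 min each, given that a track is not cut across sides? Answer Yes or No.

Yes

A valid assignment using 8 tape sides:
  side 1: 21 = 21
  side 2: 19 + 5 = 24
  side 3: 19 + 5 = 24
  side 4: 17 + 5 = 22
  side 5: 17 + 5 = 22
  side 6: 16 = 16
  side 7: 15 = 15
  side 8: 14 + 10 = 24
That uses only 8 ≤ 9, so 9 tape sides are enough.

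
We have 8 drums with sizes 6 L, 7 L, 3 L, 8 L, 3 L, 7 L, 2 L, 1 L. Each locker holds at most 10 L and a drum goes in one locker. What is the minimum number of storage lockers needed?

4

Total = 8 + 7 + 7 + 6 + 3 + 3 + 2 + 1 = 37 L.
Lower bound: ⌈37/10⌉ = 4 storage lockers.
A packing using 4 storage lockers:
  locker 1: 8 + 2 = 10
  locker 2: 7 + 3 = 10
  locker 3: 7 + 3 = 10
  locker 4: 6 + 1 = 7
This matches the lower bound, so 4 is optimal.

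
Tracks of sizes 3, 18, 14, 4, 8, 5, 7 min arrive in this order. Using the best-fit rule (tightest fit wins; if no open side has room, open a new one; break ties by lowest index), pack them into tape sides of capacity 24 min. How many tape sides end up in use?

3

  3 → side 1 (new)  [load 3/24]
  18 → side 1  [load 21/24]
  14 → side 2 (new)  [load 14/24]
  4 → side 2  [load 18/24]
  8 → side 3 (new)  [load 8/24]
  5 → side 2  [load 23/24]
  7 → side 3  [load 15/24]
3 tape sides opened.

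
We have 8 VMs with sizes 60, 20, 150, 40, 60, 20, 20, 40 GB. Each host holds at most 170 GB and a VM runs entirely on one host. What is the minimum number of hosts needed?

Total = 150 + 60 + 60 + 40 + 40 + 20 + 20 + 20 = 410 GB.
Lower bound: ⌈410/170⌉ = 3 hosts.
A packing using 3 hosts:
  host 1: 150 + 20 = 170
  host 2: 60 + 60 + 40 = 160
  host 3: 40 + 20 + 20 = 80
This matches the lower bound, so 3 is optimal.

3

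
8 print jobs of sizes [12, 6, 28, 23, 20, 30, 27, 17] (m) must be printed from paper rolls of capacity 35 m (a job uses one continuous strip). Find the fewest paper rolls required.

Total = 30 + 28 + 27 + 23 + 20 + 17 + 12 + 6 = 163 m.
Lower bound: ⌈163/35⌉ = 5 paper rolls.
A packing using 6 paper rolls:
  roll 1: 30 = 30
  roll 2: 28 + 6 = 34
  roll 3: 27 = 27
  roll 4: 23 + 12 = 35
  roll 5: 20 = 20
  roll 6: 17 = 17
No arrangement into 5 paper rolls stays within capacity, so 6 is optimal.

6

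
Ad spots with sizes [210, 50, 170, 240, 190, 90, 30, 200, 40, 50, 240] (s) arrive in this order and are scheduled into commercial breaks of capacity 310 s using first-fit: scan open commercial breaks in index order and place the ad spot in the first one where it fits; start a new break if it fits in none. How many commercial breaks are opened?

6

  210 → break 1 (new)  [load 210/310]
  50 → break 1  [load 260/310]
  170 → break 2 (new)  [load 170/310]
  240 → break 3 (new)  [load 240/310]
  190 → break 4 (new)  [load 190/310]
  90 → break 2  [load 260/310]
  30 → break 1  [load 290/310]
  200 → break 5 (new)  [load 200/310]
  40 → break 2  [load 300/310]
  50 → break 3  [load 290/310]
  240 → break 6 (new)  [load 240/310]
6 commercial breaks opened.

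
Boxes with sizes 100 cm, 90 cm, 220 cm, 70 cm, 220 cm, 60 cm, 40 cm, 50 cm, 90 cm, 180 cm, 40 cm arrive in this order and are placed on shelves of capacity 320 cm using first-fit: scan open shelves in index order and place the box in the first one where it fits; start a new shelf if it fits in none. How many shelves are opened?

  100 → shelf 1 (new)  [load 100/320]
  90 → shelf 1  [load 190/320]
  220 → shelf 2 (new)  [load 220/320]
  70 → shelf 1  [load 260/320]
  220 → shelf 3 (new)  [load 220/320]
  60 → shelf 1  [load 320/320]
  40 → shelf 2  [load 260/320]
  50 → shelf 2  [load 310/320]
  90 → shelf 3  [load 310/320]
  180 → shelf 4 (new)  [load 180/320]
  40 → shelf 4  [load 220/320]
4 shelves opened.

4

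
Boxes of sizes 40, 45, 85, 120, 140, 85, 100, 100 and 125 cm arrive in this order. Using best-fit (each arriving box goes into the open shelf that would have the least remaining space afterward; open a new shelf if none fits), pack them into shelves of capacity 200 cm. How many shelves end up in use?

6

  40 → shelf 1 (new)  [load 40/200]
  45 → shelf 1  [load 85/200]
  85 → shelf 1  [load 170/200]
  120 → shelf 2 (new)  [load 120/200]
  140 → shelf 3 (new)  [load 140/200]
  85 → shelf 4 (new)  [load 85/200]
  100 → shelf 4  [load 185/200]
  100 → shelf 5 (new)  [load 100/200]
  125 → shelf 6 (new)  [load 125/200]
6 shelves opened.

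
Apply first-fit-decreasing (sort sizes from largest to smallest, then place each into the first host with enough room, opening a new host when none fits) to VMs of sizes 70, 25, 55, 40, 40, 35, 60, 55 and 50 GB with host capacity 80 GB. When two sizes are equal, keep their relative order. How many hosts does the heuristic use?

Sorted descending: 70, 60, 55, 55, 50, 40, 40, 35, 25.
  70 → host 1 (new)  [load 70/80]
  60 → host 2 (new)  [load 60/80]
  55 → host 3 (new)  [load 55/80]
  55 → host 4 (new)  [load 55/80]
  50 → host 5 (new)  [load 50/80]
  40 → host 6 (new)  [load 40/80]
  40 → host 6  [load 80/80]
  35 → host 7 (new)  [load 35/80]
  25 → host 3  [load 80/80]
7 hosts opened.

7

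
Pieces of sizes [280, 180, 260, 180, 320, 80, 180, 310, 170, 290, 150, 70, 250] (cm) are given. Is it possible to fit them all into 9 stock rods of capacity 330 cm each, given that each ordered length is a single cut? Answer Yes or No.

Total = 2720 cm; ⌈2720/330⌉ = 9.
10 pieces each exceed half the capacity and cannot share a stock rod, forcing at least 10 stock rods.
At least 10 stock rods are required, but only 9 are allowed.

No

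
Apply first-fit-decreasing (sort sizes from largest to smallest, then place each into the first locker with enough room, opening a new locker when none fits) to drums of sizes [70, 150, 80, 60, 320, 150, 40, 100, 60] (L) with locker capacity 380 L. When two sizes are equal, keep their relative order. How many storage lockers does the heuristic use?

Sorted descending: 320, 150, 150, 100, 80, 70, 60, 60, 40.
  320 → locker 1 (new)  [load 320/380]
  150 → locker 2 (new)  [load 150/380]
  150 → locker 2  [load 300/380]
  100 → locker 3 (new)  [load 100/380]
  80 → locker 2  [load 380/380]
  70 → locker 3  [load 170/380]
  60 → locker 1  [load 380/380]
  60 → locker 3  [load 230/380]
  40 → locker 3  [load 270/380]
3 storage lockers opened.

3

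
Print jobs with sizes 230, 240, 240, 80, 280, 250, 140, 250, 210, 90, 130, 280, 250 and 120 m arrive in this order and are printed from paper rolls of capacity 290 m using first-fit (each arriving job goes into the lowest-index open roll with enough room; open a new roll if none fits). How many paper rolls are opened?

12

  230 → roll 1 (new)  [load 230/290]
  240 → roll 2 (new)  [load 240/290]
  240 → roll 3 (new)  [load 240/290]
  80 → roll 4 (new)  [load 80/290]
  280 → roll 5 (new)  [load 280/290]
  250 → roll 6 (new)  [load 250/290]
  140 → roll 4  [load 220/290]
  250 → roll 7 (new)  [load 250/290]
  210 → roll 8 (new)  [load 210/290]
  90 → roll 9 (new)  [load 90/290]
  130 → roll 9  [load 220/290]
  280 → roll 10 (new)  [load 280/290]
  250 → roll 11 (new)  [load 250/290]
  120 → roll 12 (new)  [load 120/290]
12 paper rolls opened.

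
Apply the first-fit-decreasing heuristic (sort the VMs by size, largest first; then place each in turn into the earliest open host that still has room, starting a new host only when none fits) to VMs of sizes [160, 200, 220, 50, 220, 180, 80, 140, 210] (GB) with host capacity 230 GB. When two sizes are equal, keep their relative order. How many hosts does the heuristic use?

7

Sorted descending: 220, 220, 210, 200, 180, 160, 140, 80, 50.
  220 → host 1 (new)  [load 220/230]
  220 → host 2 (new)  [load 220/230]
  210 → host 3 (new)  [load 210/230]
  200 → host 4 (new)  [load 200/230]
  180 → host 5 (new)  [load 180/230]
  160 → host 6 (new)  [load 160/230]
  140 → host 7 (new)  [load 140/230]
  80 → host 7  [load 220/230]
  50 → host 5  [load 230/230]
7 hosts opened.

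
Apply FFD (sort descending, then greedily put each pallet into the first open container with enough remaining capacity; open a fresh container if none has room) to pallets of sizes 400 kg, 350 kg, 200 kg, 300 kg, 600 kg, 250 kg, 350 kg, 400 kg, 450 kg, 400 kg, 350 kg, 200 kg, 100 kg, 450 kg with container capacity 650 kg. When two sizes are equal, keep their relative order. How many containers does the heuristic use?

Sorted descending: 600, 450, 450, 400, 400, 400, 350, 350, 350, 300, 250, 200, 200, 100.
  600 → container 1 (new)  [load 600/650]
  450 → container 2 (new)  [load 450/650]
  450 → container 3 (new)  [load 450/650]
  400 → container 4 (new)  [load 400/650]
  400 → container 5 (new)  [load 400/650]
  400 → container 6 (new)  [load 400/650]
  350 → container 7 (new)  [load 350/650]
  350 → container 8 (new)  [load 350/650]
  350 → container 9 (new)  [load 350/650]
  300 → container 7  [load 650/650]
  250 → container 4  [load 650/650]
  200 → container 2  [load 650/650]
  200 → container 3  [load 650/650]
  100 → container 5  [load 500/650]
9 containers opened.

9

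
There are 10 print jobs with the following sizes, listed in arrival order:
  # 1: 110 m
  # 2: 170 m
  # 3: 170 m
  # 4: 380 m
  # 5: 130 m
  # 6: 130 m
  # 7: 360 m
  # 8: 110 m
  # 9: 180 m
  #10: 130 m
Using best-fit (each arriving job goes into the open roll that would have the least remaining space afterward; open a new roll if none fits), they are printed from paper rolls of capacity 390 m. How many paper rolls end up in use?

6

  110 → roll 1 (new)  [load 110/390]
  170 → roll 1  [load 280/390]
  170 → roll 2 (new)  [load 170/390]
  380 → roll 3 (new)  [load 380/390]
  130 → roll 2  [load 300/390]
  130 → roll 4 (new)  [load 130/390]
  360 → roll 5 (new)  [load 360/390]
  110 → roll 1  [load 390/390]
  180 → roll 4  [load 310/390]
  130 → roll 6 (new)  [load 130/390]
6 paper rolls opened.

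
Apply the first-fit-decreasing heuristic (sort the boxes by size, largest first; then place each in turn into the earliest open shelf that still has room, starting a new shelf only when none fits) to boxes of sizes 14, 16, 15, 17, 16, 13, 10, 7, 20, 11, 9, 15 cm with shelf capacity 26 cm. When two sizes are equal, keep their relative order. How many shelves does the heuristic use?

8

Sorted descending: 20, 17, 16, 16, 15, 15, 14, 13, 11, 10, 9, 7.
  20 → shelf 1 (new)  [load 20/26]
  17 → shelf 2 (new)  [load 17/26]
  16 → shelf 3 (new)  [load 16/26]
  16 → shelf 4 (new)  [load 16/26]
  15 → shelf 5 (new)  [load 15/26]
  15 → shelf 6 (new)  [load 15/26]
  14 → shelf 7 (new)  [load 14/26]
  13 → shelf 8 (new)  [load 13/26]
  11 → shelf 5  [load 26/26]
  10 → shelf 3  [load 26/26]
  9 → shelf 2  [load 26/26]
  7 → shelf 4  [load 23/26]
8 shelves opened.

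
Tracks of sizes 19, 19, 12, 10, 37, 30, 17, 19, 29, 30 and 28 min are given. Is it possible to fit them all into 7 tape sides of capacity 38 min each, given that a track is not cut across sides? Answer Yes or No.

Total = 250 min; ⌈250/38⌉ = 7.
The bound of 7 does not rule out 7, but exhaustive search shows no assignment into 7 tape sides of capacity 38 min exists — the minimum is 8.

No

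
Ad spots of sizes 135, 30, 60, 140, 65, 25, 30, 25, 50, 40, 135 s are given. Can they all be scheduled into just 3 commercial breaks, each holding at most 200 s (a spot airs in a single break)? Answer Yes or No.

Total = 735 s; ⌈735/200⌉ = 4.
At least 4 commercial breaks are required, but only 3 are allowed.

No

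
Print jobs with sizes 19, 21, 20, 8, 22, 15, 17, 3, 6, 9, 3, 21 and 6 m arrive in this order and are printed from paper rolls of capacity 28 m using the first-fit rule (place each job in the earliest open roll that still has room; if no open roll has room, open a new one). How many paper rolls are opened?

  19 → roll 1 (new)  [load 19/28]
  21 → roll 2 (new)  [load 21/28]
  20 → roll 3 (new)  [load 20/28]
  8 → roll 1  [load 27/28]
  22 → roll 4 (new)  [load 22/28]
  15 → roll 5 (new)  [load 15/28]
  17 → roll 6 (new)  [load 17/28]
  3 → roll 2  [load 24/28]
  6 → roll 3  [load 26/28]
  9 → roll 5  [load 24/28]
  3 → roll 2  [load 27/28]
  21 → roll 7 (new)  [load 21/28]
  6 → roll 4  [load 28/28]
7 paper rolls opened.

7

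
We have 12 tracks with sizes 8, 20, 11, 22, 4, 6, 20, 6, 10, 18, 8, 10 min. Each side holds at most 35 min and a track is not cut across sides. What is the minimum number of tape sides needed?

Total = 22 + 20 + 20 + 18 + 11 + 10 + 10 + 8 + 8 + 6 + 6 + 4 = 143 min.
Lower bound: ⌈143/35⌉ = 5 tape sides.
A packing using 5 tape sides:
  side 1: 22 + 11 = 33
  side 2: 20 + 10 + 4 = 34
  side 3: 20 + 10 = 30
  side 4: 18 + 8 + 8 = 34
  side 5: 6 + 6 = 12
This matches the lower bound, so 5 is optimal.

5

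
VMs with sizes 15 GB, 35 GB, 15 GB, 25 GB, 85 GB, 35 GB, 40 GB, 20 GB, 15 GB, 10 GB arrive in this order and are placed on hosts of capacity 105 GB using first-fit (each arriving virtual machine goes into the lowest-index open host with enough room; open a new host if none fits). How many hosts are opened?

3

  15 → host 1 (new)  [load 15/105]
  35 → host 1  [load 50/105]
  15 → host 1  [load 65/105]
  25 → host 1  [load 90/105]
  85 → host 2 (new)  [load 85/105]
  35 → host 3 (new)  [load 35/105]
  40 → host 3  [load 75/105]
  20 → host 2  [load 105/105]
  15 → host 1  [load 105/105]
  10 → host 3  [load 85/105]
3 hosts opened.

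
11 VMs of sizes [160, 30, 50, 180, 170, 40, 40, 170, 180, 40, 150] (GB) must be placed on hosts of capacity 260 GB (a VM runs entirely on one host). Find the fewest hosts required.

Total = 180 + 180 + 170 + 170 + 160 + 150 + 50 + 40 + 40 + 40 + 30 = 1210 GB.
Lower bound: ⌈1210/260⌉ = 5 hosts.
Also, 6 VMs each exceed 130 GB, and no two of those can share a host, so at least 6 hosts are needed.
A packing using 6 hosts:
  host 1: 180 + 50 + 30 = 260
  host 2: 180 + 40 + 40 = 260
  host 3: 170 + 40 = 210
  host 4: 170 = 170
  host 5: 160 = 160
  host 6: 150 = 150
This matches the lower bound, so 6 is optimal.

6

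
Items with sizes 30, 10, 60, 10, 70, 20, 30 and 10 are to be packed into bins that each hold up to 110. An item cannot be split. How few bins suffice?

3

Total = 70 + 60 + 30 + 30 + 20 + 10 + 10 + 10 = 240.
Lower bound: ⌈240/110⌉ = 3 bins.
A packing using 3 bins:
  bin 1: 70 + 30 + 10 = 110
  bin 2: 60 + 30 + 20 = 110
  bin 3: 10 + 10 = 20
This matches the lower bound, so 3 is optimal.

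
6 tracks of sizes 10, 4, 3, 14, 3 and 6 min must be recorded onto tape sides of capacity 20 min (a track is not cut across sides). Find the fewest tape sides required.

2

Total = 14 + 10 + 6 + 4 + 3 + 3 = 40 min.
Lower bound: ⌈40/20⌉ = 2 tape sides.
A packing using 2 tape sides:
  side 1: 14 + 6 = 20
  side 2: 10 + 4 + 3 + 3 = 20
This matches the lower bound, so 2 is optimal.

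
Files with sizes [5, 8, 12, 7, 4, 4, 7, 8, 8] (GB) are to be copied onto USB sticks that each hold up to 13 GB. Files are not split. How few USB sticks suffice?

6

Total = 12 + 8 + 8 + 8 + 7 + 7 + 5 + 4 + 4 = 63 GB.
Lower bound: ⌈63/13⌉ = 5 USB sticks.
Also, 6 files each exceed 13/2 GB, and no two of those can share a USB stick, so at least 6 USB sticks are needed.
A packing using 6 USB sticks:
  USB stick 1: 12 = 12
  USB stick 2: 8 + 5 = 13
  USB stick 3: 8 + 4 = 12
  USB stick 4: 8 + 4 = 12
  USB stick 5: 7 = 7
  USB stick 6: 7 = 7
This matches the lower bound, so 6 is optimal.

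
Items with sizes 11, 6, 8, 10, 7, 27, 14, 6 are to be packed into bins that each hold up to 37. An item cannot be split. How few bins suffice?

Total = 27 + 14 + 11 + 10 + 8 + 7 + 6 + 6 = 89.
Lower bound: ⌈89/37⌉ = 3 bins.
A packing using 3 bins:
  bin 1: 27 + 10 = 37
  bin 2: 14 + 11 + 8 = 33
  bin 3: 7 + 6 + 6 = 19
This matches the lower bound, so 3 is optimal.

3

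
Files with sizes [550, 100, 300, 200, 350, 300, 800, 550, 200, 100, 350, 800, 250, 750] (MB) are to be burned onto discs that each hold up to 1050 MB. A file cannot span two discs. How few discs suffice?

Total = 800 + 800 + 750 + 550 + 550 + 350 + 350 + 300 + 300 + 250 + 200 + 200 + 100 + 100 = 5600 MB.
Lower bound: ⌈5600/1050⌉ = 6 discs.
A packing using 6 discs:
  disc 1: 800 + 250 = 1050
  disc 2: 800 + 200 = 1000
  disc 3: 750 + 300 = 1050
  disc 4: 550 + 350 + 100 = 1000
  disc 5: 550 + 350 + 100 = 1000
  disc 6: 300 + 200 = 500
This matches the lower bound, so 6 is optimal.

6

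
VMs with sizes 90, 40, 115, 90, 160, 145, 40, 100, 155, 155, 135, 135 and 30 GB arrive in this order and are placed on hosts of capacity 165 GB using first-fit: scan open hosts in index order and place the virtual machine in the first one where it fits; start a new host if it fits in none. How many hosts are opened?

  90 → host 1 (new)  [load 90/165]
  40 → host 1  [load 130/165]
  115 → host 2 (new)  [load 115/165]
  90 → host 3 (new)  [load 90/165]
  160 → host 4 (new)  [load 160/165]
  145 → host 5 (new)  [load 145/165]
  40 → host 2  [load 155/165]
  100 → host 6 (new)  [load 100/165]
  155 → host 7 (new)  [load 155/165]
  155 → host 8 (new)  [load 155/165]
  135 → host 9 (new)  [load 135/165]
  135 → host 10 (new)  [load 135/165]
  30 → host 1  [load 160/165]
10 hosts opened.

10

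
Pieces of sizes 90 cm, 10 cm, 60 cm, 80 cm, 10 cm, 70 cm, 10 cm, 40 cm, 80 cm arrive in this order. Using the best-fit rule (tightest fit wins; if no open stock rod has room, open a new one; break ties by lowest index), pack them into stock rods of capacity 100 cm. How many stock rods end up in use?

  90 → stock rod 1 (new)  [load 90/100]
  10 → stock rod 1  [load 100/100]
  60 → stock rod 2 (new)  [load 60/100]
  80 → stock rod 3 (new)  [load 80/100]
  10 → stock rod 3  [load 90/100]
  70 → stock rod 4 (new)  [load 70/100]
  10 → stock rod 3  [load 100/100]
  40 → stock rod 2  [load 100/100]
  80 → stock rod 5 (new)  [load 80/100]
5 stock rods opened.

5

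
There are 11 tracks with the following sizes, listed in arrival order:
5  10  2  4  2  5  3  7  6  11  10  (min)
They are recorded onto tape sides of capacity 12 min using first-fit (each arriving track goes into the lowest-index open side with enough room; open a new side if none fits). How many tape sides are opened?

  5 → side 1 (new)  [load 5/12]
  10 → side 2 (new)  [load 10/12]
  2 → side 1  [load 7/12]
  4 → side 1  [load 11/12]
  2 → side 2  [load 12/12]
  5 → side 3 (new)  [load 5/12]
  3 → side 3  [load 8/12]
  7 → side 4 (new)  [load 7/12]
  6 → side 5 (new)  [load 6/12]
  11 → side 6 (new)  [load 11/12]
  10 → side 7 (new)  [load 10/12]
7 tape sides opened.

7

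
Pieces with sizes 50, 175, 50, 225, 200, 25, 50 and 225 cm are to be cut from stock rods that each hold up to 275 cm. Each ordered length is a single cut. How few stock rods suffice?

Total = 225 + 225 + 200 + 175 + 50 + 50 + 50 + 25 = 1000 cm.
Lower bound: ⌈1000/275⌉ = 4 stock rods.
A packing using 4 stock rods:
  stock rod 1: 225 + 50 = 275
  stock rod 2: 225 + 50 = 275
  stock rod 3: 200 + 50 + 25 = 275
  stock rod 4: 175 = 175
This matches the lower bound, so 4 is optimal.

4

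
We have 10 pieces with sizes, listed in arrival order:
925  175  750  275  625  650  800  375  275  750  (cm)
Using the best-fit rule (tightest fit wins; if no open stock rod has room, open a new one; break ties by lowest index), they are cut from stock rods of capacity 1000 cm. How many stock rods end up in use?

  925 → stock rod 1 (new)  [load 925/1000]
  175 → stock rod 2 (new)  [load 175/1000]
  750 → stock rod 2  [load 925/1000]
  275 → stock rod 3 (new)  [load 275/1000]
  625 → stock rod 3  [load 900/1000]
  650 → stock rod 4 (new)  [load 650/1000]
  800 → stock rod 5 (new)  [load 800/1000]
  375 → stock rod 6 (new)  [load 375/1000]
  275 → stock rod 4  [load 925/1000]
  750 → stock rod 7 (new)  [load 750/1000]
7 stock rods opened.

7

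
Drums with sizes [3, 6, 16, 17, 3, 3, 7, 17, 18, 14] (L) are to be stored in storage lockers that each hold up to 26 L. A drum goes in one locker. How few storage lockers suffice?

Total = 18 + 17 + 17 + 16 + 14 + 7 + 6 + 3 + 3 + 3 = 104 L.
Lower bound: ⌈104/26⌉ = 4 storage lockers.
Also, 5 drums each exceed 13 L, and no two of those can share a locker, so at least 5 storage lockers are needed.
A packing using 5 storage lockers:
  locker 1: 18 + 7 = 25
  locker 2: 17 + 6 + 3 = 26
  locker 3: 17 + 3 + 3 = 23
  locker 4: 16 = 16
  locker 5: 14 = 14
This matches the lower bound, so 5 is optimal.

5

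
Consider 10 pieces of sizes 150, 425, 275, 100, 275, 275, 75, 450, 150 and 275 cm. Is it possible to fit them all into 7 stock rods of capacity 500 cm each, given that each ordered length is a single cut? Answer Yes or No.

A valid assignment using 6 stock rods:
  stock rod 1: 450 = 450
  stock rod 2: 425 + 75 = 500
  stock rod 3: 275 + 150 = 425
  stock rod 4: 275 + 150 = 425
  stock rod 5: 275 + 100 = 375
  stock rod 6: 275 = 275
That uses only 6 ≤ 7, so 7 stock rods are enough.

Yes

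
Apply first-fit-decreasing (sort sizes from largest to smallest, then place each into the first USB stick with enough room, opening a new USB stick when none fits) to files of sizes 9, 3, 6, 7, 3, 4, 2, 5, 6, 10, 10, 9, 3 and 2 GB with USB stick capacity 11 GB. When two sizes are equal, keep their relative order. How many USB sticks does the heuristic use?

8

Sorted descending: 10, 10, 9, 9, 7, 6, 6, 5, 4, 3, 3, 3, 2, 2.
  10 → USB stick 1 (new)  [load 10/11]
  10 → USB stick 2 (new)  [load 10/11]
  9 → USB stick 3 (new)  [load 9/11]
  9 → USB stick 4 (new)  [load 9/11]
  7 → USB stick 5 (new)  [load 7/11]
  6 → USB stick 6 (new)  [load 6/11]
  6 → USB stick 7 (new)  [load 6/11]
  5 → USB stick 6  [load 11/11]
  4 → USB stick 5  [load 11/11]
  3 → USB stick 7  [load 9/11]
  3 → USB stick 8 (new)  [load 3/11]
  3 → USB stick 8  [load 6/11]
  2 → USB stick 3  [load 11/11]
  2 → USB stick 4  [load 11/11]
8 USB sticks opened.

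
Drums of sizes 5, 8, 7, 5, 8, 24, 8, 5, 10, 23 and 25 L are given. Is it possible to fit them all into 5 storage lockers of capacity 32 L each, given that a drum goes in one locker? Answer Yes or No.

A valid assignment using 5 storage lockers:
  locker 1: 25 + 7 = 32
  locker 2: 24 + 8 = 32
  locker 3: 23 + 8 = 31
  locker 4: 10 + 8 + 5 + 5 = 28
  locker 5: 5 = 5
Every load is within 32 L, so 5 storage lockers suffice.

Yes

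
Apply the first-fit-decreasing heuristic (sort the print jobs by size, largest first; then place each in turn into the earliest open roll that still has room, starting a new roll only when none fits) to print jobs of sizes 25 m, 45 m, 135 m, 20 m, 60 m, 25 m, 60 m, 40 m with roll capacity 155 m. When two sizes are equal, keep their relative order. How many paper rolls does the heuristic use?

Sorted descending: 135, 60, 60, 45, 40, 25, 25, 20.
  135 → roll 1 (new)  [load 135/155]
  60 → roll 2 (new)  [load 60/155]
  60 → roll 2  [load 120/155]
  45 → roll 3 (new)  [load 45/155]
  40 → roll 3  [load 85/155]
  25 → roll 2  [load 145/155]
  25 → roll 3  [load 110/155]
  20 → roll 1  [load 155/155]
3 paper rolls opened.

3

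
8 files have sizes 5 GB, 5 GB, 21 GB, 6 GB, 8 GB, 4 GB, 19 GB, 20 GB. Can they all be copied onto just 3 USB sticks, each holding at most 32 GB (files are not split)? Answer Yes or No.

Yes

A valid assignment using 3 USB sticks:
  USB stick 1: 21 + 8 = 29
  USB stick 2: 20 + 6 + 5 = 31
  USB stick 3: 19 + 5 + 4 = 28
Every load is within 32 GB, so 3 USB sticks suffice.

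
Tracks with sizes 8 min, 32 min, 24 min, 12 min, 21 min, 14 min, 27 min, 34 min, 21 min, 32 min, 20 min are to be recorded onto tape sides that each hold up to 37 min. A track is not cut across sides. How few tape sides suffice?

Total = 34 + 32 + 32 + 27 + 24 + 21 + 21 + 20 + 14 + 12 + 8 = 245 min.
Lower bound: ⌈245/37⌉ = 7 tape sides.
Also, 8 tracks each exceed 37/2 min, and no two of those can share a side, so at least 8 tape sides are needed.
A packing using 8 tape sides:
  side 1: 34 = 34
  side 2: 32 = 32
  side 3: 32 = 32
  side 4: 27 + 8 = 35
  side 5: 24 + 12 = 36
  side 6: 21 + 14 = 35
  side 7: 21 = 21
  side 8: 20 = 20
This matches the lower bound, so 8 is optimal.

8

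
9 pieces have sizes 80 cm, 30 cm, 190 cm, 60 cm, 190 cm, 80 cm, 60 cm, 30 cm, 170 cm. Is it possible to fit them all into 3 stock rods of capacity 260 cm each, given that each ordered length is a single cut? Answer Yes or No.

Total = 890 cm; ⌈890/260⌉ = 4.
At least 4 stock rods are required, but only 3 are allowed.

No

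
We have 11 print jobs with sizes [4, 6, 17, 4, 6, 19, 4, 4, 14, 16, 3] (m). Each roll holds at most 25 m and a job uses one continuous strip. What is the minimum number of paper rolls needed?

4

Total = 19 + 17 + 16 + 14 + 6 + 6 + 4 + 4 + 4 + 4 + 3 = 97 m.
Lower bound: ⌈97/25⌉ = 4 paper rolls.
A packing using 4 paper rolls:
  roll 1: 19 + 6 = 25
  roll 2: 17 + 6 = 23
  roll 3: 16 + 4 + 4 = 24
  roll 4: 14 + 4 + 4 + 3 = 25
This matches the lower bound, so 4 is optimal.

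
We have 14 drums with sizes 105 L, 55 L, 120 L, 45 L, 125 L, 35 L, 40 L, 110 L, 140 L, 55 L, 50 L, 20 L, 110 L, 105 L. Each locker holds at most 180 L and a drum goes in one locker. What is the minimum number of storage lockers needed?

Total = 140 + 125 + 120 + 110 + 110 + 105 + 105 + 55 + 55 + 50 + 45 + 40 + 35 + 20 = 1115 L.
Lower bound: ⌈1115/180⌉ = 7 storage lockers.
A packing using 7 storage lockers:
  locker 1: 140 + 40 = 180
  locker 2: 125 + 55 = 180
  locker 3: 120 + 55 = 175
  locker 4: 110 + 50 + 20 = 180
  locker 5: 110 + 45 = 155
  locker 6: 105 + 35 = 140
  locker 7: 105 = 105
This matches the lower bound, so 7 is optimal.

7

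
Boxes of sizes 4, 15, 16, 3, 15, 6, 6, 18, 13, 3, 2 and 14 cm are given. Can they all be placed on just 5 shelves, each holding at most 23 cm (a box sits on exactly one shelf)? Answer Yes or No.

Total = 115 cm; ⌈115/23⌉ = 5.
6 boxes each exceed half the capacity and cannot share a shelf, forcing at least 6 shelves.
At least 6 shelves are required, but only 5 are allowed.

No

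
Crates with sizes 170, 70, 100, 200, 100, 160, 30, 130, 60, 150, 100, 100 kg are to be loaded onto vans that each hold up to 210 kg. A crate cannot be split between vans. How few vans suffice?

Total = 200 + 170 + 160 + 150 + 130 + 100 + 100 + 100 + 100 + 70 + 60 + 30 = 1370 kg.
Lower bound: ⌈1370/210⌉ = 7 vans.
A packing using 7 vans:
  van 1: 200 = 200
  van 2: 170 + 30 = 200
  van 3: 160 = 160
  van 4: 150 + 60 = 210
  van 5: 130 + 70 = 200
  van 6: 100 + 100 = 200
  van 7: 100 + 100 = 200
This matches the lower bound, so 7 is optimal.

7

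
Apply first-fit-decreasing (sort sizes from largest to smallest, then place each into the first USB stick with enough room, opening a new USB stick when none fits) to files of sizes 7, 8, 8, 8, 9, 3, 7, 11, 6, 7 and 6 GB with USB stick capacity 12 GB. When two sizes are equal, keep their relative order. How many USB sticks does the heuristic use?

Sorted descending: 11, 9, 8, 8, 8, 7, 7, 7, 6, 6, 3.
  11 → USB stick 1 (new)  [load 11/12]
  9 → USB stick 2 (new)  [load 9/12]
  8 → USB stick 3 (new)  [load 8/12]
  8 → USB stick 4 (new)  [load 8/12]
  8 → USB stick 5 (new)  [load 8/12]
  7 → USB stick 6 (new)  [load 7/12]
  7 → USB stick 7 (new)  [load 7/12]
  7 → USB stick 8 (new)  [load 7/12]
  6 → USB stick 9 (new)  [load 6/12]
  6 → USB stick 9  [load 12/12]
  3 → USB stick 2  [load 12/12]
9 USB sticks opened.

9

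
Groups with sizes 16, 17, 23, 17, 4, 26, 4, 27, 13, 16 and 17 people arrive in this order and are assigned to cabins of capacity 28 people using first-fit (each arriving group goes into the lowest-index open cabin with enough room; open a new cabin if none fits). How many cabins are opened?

9

  16 → cabin 1 (new)  [load 16/28]
  17 → cabin 2 (new)  [load 17/28]
  23 → cabin 3 (new)  [load 23/28]
  17 → cabin 4 (new)  [load 17/28]
  4 → cabin 1  [load 20/28]
  26 → cabin 5 (new)  [load 26/28]
  4 → cabin 1  [load 24/28]
  27 → cabin 6 (new)  [load 27/28]
  13 → cabin 7 (new)  [load 13/28]
  16 → cabin 8 (new)  [load 16/28]
  17 → cabin 9 (new)  [load 17/28]
9 cabins opened.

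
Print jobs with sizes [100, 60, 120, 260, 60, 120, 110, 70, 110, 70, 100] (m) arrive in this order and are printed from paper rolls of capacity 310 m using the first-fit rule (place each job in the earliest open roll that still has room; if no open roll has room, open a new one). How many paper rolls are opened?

5

  100 → roll 1 (new)  [load 100/310]
  60 → roll 1  [load 160/310]
  120 → roll 1  [load 280/310]
  260 → roll 2 (new)  [load 260/310]
  60 → roll 3 (new)  [load 60/310]
  120 → roll 3  [load 180/310]
  110 → roll 3  [load 290/310]
  70 → roll 4 (new)  [load 70/310]
  110 → roll 4  [load 180/310]
  70 → roll 4  [load 250/310]
  100 → roll 5 (new)  [load 100/310]
5 paper rolls opened.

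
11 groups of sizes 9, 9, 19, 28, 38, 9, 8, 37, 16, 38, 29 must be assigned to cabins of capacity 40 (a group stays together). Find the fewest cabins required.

Total = 38 + 38 + 37 + 29 + 28 + 19 + 16 + 9 + 9 + 9 + 8 = 240.
Lower bound: ⌈240/40⌉ = 6 cabins.
A packing using 7 cabins:
  cabin 1: 38 = 38
  cabin 2: 38 = 38
  cabin 3: 37 = 37
  cabin 4: 29 + 9 = 38
  cabin 5: 28 + 9 = 37
  cabin 6: 19 + 16 = 35
  cabin 7: 9 + 8 = 17
No arrangement into 6 cabins stays within capacity, so 7 is optimal.

7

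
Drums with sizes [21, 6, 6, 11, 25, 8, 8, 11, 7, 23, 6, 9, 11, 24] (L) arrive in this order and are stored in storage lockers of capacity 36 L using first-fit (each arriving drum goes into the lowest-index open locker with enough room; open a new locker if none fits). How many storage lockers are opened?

  21 → locker 1 (new)  [load 21/36]
  6 → locker 1  [load 27/36]
  6 → locker 1  [load 33/36]
  11 → locker 2 (new)  [load 11/36]
  25 → locker 2  [load 36/36]
  8 → locker 3 (new)  [load 8/36]
  8 → locker 3  [load 16/36]
  11 → locker 3  [load 27/36]
  7 → locker 3  [load 34/36]
  23 → locker 4 (new)  [load 23/36]
  6 → locker 4  [load 29/36]
  9 → locker 5 (new)  [load 9/36]
  11 → locker 5  [load 20/36]
  24 → locker 6 (new)  [load 24/36]
6 storage lockers opened.

6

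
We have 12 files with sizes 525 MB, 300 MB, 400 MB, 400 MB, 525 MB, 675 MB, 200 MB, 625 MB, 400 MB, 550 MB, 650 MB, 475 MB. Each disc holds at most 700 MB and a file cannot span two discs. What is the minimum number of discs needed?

Total = 675 + 650 + 625 + 550 + 525 + 525 + 475 + 400 + 400 + 400 + 300 + 200 = 5725 MB.
Lower bound: ⌈5725/700⌉ = 9 discs.
Also, 10 files each exceed 350 MB, and no two of those can share a disc, so at least 10 discs are needed.
A packing using 10 discs:
  disc 1: 675 = 675
  disc 2: 650 = 650
  disc 3: 625 = 625
  disc 4: 550 = 550
  disc 5: 525 = 525
  disc 6: 525 = 525
  disc 7: 475 + 200 = 675
  disc 8: 400 + 300 = 700
  disc 9: 400 = 400
  disc 10: 400 = 400
This matches the lower bound, so 10 is optimal.

10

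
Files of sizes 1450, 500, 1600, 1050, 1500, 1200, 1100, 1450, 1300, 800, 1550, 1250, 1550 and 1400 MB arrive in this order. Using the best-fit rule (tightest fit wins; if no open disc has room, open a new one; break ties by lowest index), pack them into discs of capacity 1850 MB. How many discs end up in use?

  1450 → disc 1 (new)  [load 1450/1850]
  500 → disc 2 (new)  [load 500/1850]
  1600 → disc 3 (new)  [load 1600/1850]
  1050 → disc 2  [load 1550/1850]
  1500 → disc 4 (new)  [load 1500/1850]
  1200 → disc 5 (new)  [load 1200/1850]
  1100 → disc 6 (new)  [load 1100/1850]
  1450 → disc 7 (new)  [load 1450/1850]
  1300 → disc 8 (new)  [load 1300/1850]
  800 → disc 9 (new)  [load 800/1850]
  1550 → disc 10 (new)  [load 1550/1850]
  1250 → disc 11 (new)  [load 1250/1850]
  1550 → disc 12 (new)  [load 1550/1850]
  1400 → disc 13 (new)  [load 1400/1850]
13 discs opened.

13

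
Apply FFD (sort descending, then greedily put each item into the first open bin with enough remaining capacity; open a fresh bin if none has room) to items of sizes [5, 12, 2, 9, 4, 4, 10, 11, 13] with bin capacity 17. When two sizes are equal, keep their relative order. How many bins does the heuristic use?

Sorted descending: 13, 12, 11, 10, 9, 5, 4, 4, 2.
  13 → bin 1 (new)  [load 13/17]
  12 → bin 2 (new)  [load 12/17]
  11 → bin 3 (new)  [load 11/17]
  10 → bin 4 (new)  [load 10/17]
  9 → bin 5 (new)  [load 9/17]
  5 → bin 2  [load 17/17]
  4 → bin 1  [load 17/17]
  4 → bin 3  [load 15/17]
  2 → bin 3  [load 17/17]
5 bins opened.

5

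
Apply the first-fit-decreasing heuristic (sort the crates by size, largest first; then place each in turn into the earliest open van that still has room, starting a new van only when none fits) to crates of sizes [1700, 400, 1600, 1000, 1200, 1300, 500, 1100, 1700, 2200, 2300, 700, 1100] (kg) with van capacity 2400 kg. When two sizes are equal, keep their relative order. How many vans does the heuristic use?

8

Sorted descending: 2300, 2200, 1700, 1700, 1600, 1300, 1200, 1100, 1100, 1000, 700, 500, 400.
  2300 → van 1 (new)  [load 2300/2400]
  2200 → van 2 (new)  [load 2200/2400]
  1700 → van 3 (new)  [load 1700/2400]
  1700 → van 4 (new)  [load 1700/2400]
  1600 → van 5 (new)  [load 1600/2400]
  1300 → van 6 (new)  [load 1300/2400]
  1200 → van 7 (new)  [load 1200/2400]
  1100 → van 6  [load 2400/2400]
  1100 → van 7  [load 2300/2400]
  1000 → van 8 (new)  [load 1000/2400]
  700 → van 3  [load 2400/2400]
  500 → van 4  [load 2200/2400]
  400 → van 5  [load 2000/2400]
8 vans opened.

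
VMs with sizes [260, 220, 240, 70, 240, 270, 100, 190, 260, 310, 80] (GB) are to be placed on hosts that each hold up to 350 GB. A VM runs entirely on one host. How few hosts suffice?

Total = 310 + 270 + 260 + 260 + 240 + 240 + 220 + 190 + 100 + 80 + 70 = 2240 GB.
Lower bound: ⌈2240/350⌉ = 7 hosts.
Also, 8 VMs each exceed 175 GB, and no two of those can share a host, so at least 8 hosts are needed.
A packing using 8 hosts:
  host 1: 310 = 310
  host 2: 270 + 80 = 350
  host 3: 260 + 70 = 330
  host 4: 260 = 260
  host 5: 240 + 100 = 340
  host 6: 240 = 240
  host 7: 220 = 220
  host 8: 190 = 190
This matches the lower bound, so 8 is optimal.

8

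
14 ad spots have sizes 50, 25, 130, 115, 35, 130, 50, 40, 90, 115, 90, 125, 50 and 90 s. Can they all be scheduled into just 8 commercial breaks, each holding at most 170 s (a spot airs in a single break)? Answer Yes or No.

Yes

A valid assignment using 8 commercial breaks:
  break 1: 130 + 40 = 170
  break 2: 130 + 35 = 165
  break 3: 125 + 25 = 150
  break 4: 115 + 50 = 165
  break 5: 115 + 50 = 165
  break 6: 90 + 50 = 140
  break 7: 90 = 90
  break 8: 90 = 90
Every load is within 170 s, so 8 commercial breaks suffice.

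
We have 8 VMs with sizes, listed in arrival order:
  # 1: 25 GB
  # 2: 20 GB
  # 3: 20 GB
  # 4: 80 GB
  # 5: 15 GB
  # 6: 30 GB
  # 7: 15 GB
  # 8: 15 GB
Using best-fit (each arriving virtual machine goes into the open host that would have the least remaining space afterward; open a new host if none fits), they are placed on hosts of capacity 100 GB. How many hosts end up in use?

3

  25 → host 1 (new)  [load 25/100]
  20 → host 1  [load 45/100]
  20 → host 1  [load 65/100]
  80 → host 2 (new)  [load 80/100]
  15 → host 2  [load 95/100]
  30 → host 1  [load 95/100]
  15 → host 3 (new)  [load 15/100]
  15 → host 3  [load 30/100]
3 hosts opened.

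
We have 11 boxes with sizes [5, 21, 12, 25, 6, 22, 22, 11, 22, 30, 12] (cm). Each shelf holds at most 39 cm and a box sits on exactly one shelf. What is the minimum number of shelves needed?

6

Total = 30 + 25 + 22 + 22 + 22 + 21 + 12 + 12 + 11 + 6 + 5 = 188 cm.
Lower bound: ⌈188/39⌉ = 5 shelves.
Also, 6 boxes each exceed 39/2 cm, and no two of those can share a shelf, so at least 6 shelves are needed.
A packing using 6 shelves:
  shelf 1: 30 + 6 = 36
  shelf 2: 25 + 12 = 37
  shelf 3: 22 + 12 + 5 = 39
  shelf 4: 22 + 11 = 33
  shelf 5: 22 = 22
  shelf 6: 21 = 21
This matches the lower bound, so 6 is optimal.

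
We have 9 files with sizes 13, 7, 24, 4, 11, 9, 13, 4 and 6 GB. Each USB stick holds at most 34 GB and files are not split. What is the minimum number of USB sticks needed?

3

Total = 24 + 13 + 13 + 11 + 9 + 7 + 6 + 4 + 4 = 91 GB.
Lower bound: ⌈91/34⌉ = 3 USB sticks.
A packing using 3 USB sticks:
  USB stick 1: 24 + 9 = 33
  USB stick 2: 13 + 13 + 7 = 33
  USB stick 3: 11 + 6 + 4 + 4 = 25
This matches the lower bound, so 3 is optimal.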